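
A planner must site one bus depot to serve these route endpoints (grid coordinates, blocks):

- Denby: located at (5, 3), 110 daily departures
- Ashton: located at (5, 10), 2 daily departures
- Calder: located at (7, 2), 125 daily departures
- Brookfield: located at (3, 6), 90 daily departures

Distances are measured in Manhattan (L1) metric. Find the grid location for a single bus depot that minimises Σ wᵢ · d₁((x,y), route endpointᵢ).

(5, 3)

Manhattan distance separates: Σwᵢ(|x−xᵢ|+|y−yᵢ|) = Σwᵢ|x−xᵢ| + Σwᵢ|y−yᵢ|, so x and y are optimised independently as 1-D weighted medians.
Total weight W = 327; half = 163.5.
x-coordinate, sorted with cumulative weight:
  x=3 (Brookfield, w=90) cum 90
  x=5 (Denby, w=110) cum 200  ← median
  x=5 (Ashton, w=2) cum 202
  x=7 (Calder, w=125) cum 327
⇒ x* = 5
y-coordinate, sorted with cumulative weight:
  y=2 (Calder, w=125) cum 125
  y=3 (Denby, w=110) cum 235  ← median
  y=6 (Brookfield, w=90) cum 325
  y=10 (Ashton, w=2) cum 327
⇒ y* = 3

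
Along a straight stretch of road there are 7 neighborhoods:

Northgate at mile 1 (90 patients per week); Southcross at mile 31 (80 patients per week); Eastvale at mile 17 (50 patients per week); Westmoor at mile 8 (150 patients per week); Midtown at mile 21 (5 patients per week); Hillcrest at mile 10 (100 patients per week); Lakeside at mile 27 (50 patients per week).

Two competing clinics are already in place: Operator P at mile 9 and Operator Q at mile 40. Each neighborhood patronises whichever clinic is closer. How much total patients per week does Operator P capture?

395

The indifferent point is the midpoint (9+40)/2 = 24.5; neighborhoods left of it (closer to Operator P at 9) go to Operator P, those right go to Operator Q.
  Northgate at 1 (w=90) → Operator P
  Westmoor at 8 (w=150) → Operator P
  Hillcrest at 10 (w=100) → Operator P
  Eastvale at 17 (w=50) → Operator P
  Midtown at 21 (w=5) → Operator P
  Lakeside at 27 (w=50) → Operator Q
  Southcross at 31 (w=80) → Operator Q
Operator P captures 395; Operator Q captures 130.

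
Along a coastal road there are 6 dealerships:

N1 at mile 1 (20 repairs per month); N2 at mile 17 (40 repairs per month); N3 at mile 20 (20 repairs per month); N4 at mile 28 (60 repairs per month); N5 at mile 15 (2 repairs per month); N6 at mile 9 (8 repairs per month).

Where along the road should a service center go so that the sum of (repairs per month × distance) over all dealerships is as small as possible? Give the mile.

x = 20

For a sum of weighted absolute distances on a line, the optimum is the weighted median (not the mean). Total weight W = 150; half-weight = 75.
Sort by position and accumulate weight:
  mile 1 (N1, w=20) → cum 20
  mile 9 (N6, w=8) → cum 28
  mile 15 (N5, w=2) → cum 30
  mile 17 (N2, w=40) → cum 70
  mile 20 (N3, w=20) → cum 90  ≥ 75 → median here
  mile 28 (N4, w=60) → cum 150
Optimal location: mile 20.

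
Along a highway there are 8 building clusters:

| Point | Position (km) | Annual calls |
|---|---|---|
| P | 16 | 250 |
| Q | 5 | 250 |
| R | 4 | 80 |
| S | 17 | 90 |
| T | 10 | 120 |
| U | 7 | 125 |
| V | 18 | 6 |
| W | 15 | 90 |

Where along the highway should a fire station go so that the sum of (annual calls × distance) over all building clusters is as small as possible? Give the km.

x = 10

For a sum of weighted absolute distances on a line, the optimum is the weighted median (not the mean). Total weight W = 1011; half-weight = 505.5.
Sort by position and accumulate weight:
  km 4 (R, w=80) → cum 80
  km 5 (Q, w=250) → cum 330
  km 7 (U, w=125) → cum 455
  km 10 (T, w=120) → cum 575  ≥ 505.5 → median here
  km 15 (W, w=90) → cum 665
  km 16 (P, w=250) → cum 915
  km 17 (S, w=90) → cum 1005
  km 18 (V, w=6) → cum 1011
Optimal location: km 10.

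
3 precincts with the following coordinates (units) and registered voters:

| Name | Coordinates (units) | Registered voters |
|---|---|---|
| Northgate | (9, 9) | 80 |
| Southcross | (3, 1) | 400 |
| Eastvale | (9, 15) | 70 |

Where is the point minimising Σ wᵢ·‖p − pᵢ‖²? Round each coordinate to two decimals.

(4.64, 3.95)

The minimiser of Σwᵢ‖p−pᵢ‖² is the weighted centroid p* = (Σwᵢpᵢ)/(Σwᵢ).
Σwᵢ = 550.
Σwᵢxᵢ = 80·9 + 400·3 + 70·9 = 2550.
Σwᵢyᵢ = 80·9 + 400·1 + 70·15 = 2170.
x* = 2550/550 = 4.64, y* = 2170/550 = 3.95.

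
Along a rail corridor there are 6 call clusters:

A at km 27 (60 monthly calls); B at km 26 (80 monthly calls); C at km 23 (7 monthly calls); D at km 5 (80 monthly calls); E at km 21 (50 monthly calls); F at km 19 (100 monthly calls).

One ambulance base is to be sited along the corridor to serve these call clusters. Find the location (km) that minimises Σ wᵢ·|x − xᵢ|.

x = 21

For a sum of weighted absolute distances on a line, the optimum is the weighted median (not the mean). Total weight W = 377; half-weight = 188.5.
Sort by position and accumulate weight:
  km 5 (D, w=80) → cum 80
  km 19 (F, w=100) → cum 180
  km 21 (E, w=50) → cum 230  ≥ 188.5 → median here
  km 23 (C, w=7) → cum 237
  km 26 (B, w=80) → cum 317
  km 27 (A, w=60) → cum 377
Optimal location: km 21.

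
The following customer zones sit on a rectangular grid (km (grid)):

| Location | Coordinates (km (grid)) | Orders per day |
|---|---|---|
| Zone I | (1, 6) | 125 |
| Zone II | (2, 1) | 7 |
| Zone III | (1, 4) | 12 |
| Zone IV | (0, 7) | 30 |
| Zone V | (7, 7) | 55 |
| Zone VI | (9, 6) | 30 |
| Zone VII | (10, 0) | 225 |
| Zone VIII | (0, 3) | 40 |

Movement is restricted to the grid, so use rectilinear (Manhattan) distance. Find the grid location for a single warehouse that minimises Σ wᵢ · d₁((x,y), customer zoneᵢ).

Manhattan distance separates: Σwᵢ(|x−xᵢ|+|y−yᵢ|) = Σwᵢ|x−xᵢ| + Σwᵢ|y−yᵢ|, so x and y are optimised independently as 1-D weighted medians.
Total weight W = 524; half = 262.
x-coordinate, sorted with cumulative weight:
  x=0 (Zone IV, w=30) cum 30
  x=0 (Zone VIII, w=40) cum 70
  x=1 (Zone I, w=125) cum 195
  x=1 (Zone III, w=12) cum 207
  x=2 (Zone II, w=7) cum 214
  x=7 (Zone V, w=55) cum 269  ← median
  x=9 (Zone VI, w=30) cum 299
  x=10 (Zone VII, w=225) cum 524
⇒ x* = 7
y-coordinate, sorted with cumulative weight:
  y=0 (Zone VII, w=225) cum 225
  y=1 (Zone II, w=7) cum 232
  y=3 (Zone VIII, w=40) cum 272  ← median
  y=4 (Zone III, w=12) cum 284
  y=6 (Zone I, w=125) cum 409
  y=6 (Zone VI, w=30) cum 439
  y=7 (Zone IV, w=30) cum 469
  y=7 (Zone V, w=55) cum 524
⇒ y* = 3

(7, 3)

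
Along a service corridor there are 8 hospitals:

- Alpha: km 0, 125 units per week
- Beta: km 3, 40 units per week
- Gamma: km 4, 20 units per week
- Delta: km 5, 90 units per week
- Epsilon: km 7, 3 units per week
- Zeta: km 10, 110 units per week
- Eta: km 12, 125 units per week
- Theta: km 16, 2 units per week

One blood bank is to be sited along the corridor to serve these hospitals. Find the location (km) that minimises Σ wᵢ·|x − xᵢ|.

x = 5

For a sum of weighted absolute distances on a line, the optimum is the weighted median (not the mean). Total weight W = 515; half-weight = 257.5.
Sort by position and accumulate weight:
  km 0 (Alpha, w=125) → cum 125
  km 3 (Beta, w=40) → cum 165
  km 4 (Gamma, w=20) → cum 185
  km 5 (Delta, w=90) → cum 275  ≥ 257.5 → median here
  km 7 (Epsilon, w=3) → cum 278
  km 10 (Zeta, w=110) → cum 388
  km 12 (Eta, w=125) → cum 513
  km 16 (Theta, w=2) → cum 515
Optimal location: km 5.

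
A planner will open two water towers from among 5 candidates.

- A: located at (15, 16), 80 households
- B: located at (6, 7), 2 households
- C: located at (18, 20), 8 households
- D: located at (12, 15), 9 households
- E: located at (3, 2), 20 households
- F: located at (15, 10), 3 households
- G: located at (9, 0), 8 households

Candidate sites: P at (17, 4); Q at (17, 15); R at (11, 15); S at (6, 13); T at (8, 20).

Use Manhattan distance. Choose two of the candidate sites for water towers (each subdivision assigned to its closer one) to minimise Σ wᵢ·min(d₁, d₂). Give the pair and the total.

Evaluate every pair (each demand assigned to the nearer of the two):
  {Q, S}: total = 774
  {P, Q}: total = 798
  {Q, R}: total = 900
  {R, S}: total = 952
  {P, R}: total = 971
  {Q, T}: total = 1012
  {R, T}: total = 1098
  {S, T}: total = 1488
  {P, T}: total = 1509
  {P, S}: total = 1580
Best pair: {Q, S} with total 774.

{Q, S}, total 774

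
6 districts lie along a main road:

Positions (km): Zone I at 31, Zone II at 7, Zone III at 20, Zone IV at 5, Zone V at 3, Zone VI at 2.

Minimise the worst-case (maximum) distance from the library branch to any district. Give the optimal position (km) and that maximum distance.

The 1-center on a line is the midpoint of the two extreme points: leftmost at 2, rightmost at 31.
Optimal location = (2 + 31)/2 = 16.5; maximum distance = (31 − 2)/2 = 14.5.

location 16.5, max distance 14.5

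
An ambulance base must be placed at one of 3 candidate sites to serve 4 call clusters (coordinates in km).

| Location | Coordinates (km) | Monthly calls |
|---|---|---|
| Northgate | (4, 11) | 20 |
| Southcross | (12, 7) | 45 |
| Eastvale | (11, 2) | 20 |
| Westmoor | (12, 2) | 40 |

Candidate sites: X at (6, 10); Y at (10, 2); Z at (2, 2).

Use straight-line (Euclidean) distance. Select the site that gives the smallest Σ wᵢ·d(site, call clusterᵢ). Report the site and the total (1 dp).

Total weighted distance at each candidate:
  X (6, 10): total = 935.3
  Y (10, 2): total = 558.7
  Z (2, 2): total = 1267.5
Minimum is at Y with total 558.7 km.

Y, total 558.7 km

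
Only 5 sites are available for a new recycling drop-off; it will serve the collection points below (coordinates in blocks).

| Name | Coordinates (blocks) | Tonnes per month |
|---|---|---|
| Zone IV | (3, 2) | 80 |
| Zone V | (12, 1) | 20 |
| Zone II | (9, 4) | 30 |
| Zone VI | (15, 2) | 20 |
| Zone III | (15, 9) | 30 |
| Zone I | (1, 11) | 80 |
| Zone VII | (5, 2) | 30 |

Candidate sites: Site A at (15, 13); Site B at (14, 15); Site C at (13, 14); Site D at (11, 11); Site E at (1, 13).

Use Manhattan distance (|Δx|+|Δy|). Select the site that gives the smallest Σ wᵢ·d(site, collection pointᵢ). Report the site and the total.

Total weighted distance at each candidate:
  Site A (15, 13): total = 4840
  Site B (14, 15): total = 5230
  Site C (13, 14): total = 4750
  Site D (11, 11): total = 3540
  Site E (1, 13): total = 3660
Minimum is at Site D with total 3540 blocks.

Site D, total 3540 blocks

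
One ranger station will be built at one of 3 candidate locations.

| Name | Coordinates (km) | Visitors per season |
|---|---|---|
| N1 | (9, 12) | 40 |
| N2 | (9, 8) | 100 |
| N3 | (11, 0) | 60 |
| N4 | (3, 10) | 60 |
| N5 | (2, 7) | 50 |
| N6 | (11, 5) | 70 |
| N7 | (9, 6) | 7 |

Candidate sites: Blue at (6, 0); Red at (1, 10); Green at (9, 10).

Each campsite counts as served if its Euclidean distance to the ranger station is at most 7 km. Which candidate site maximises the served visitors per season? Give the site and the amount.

Green, covering 277

Coverage radius r = 7 km; a point is covered iff (Δx)²+(Δy)² ≤ 7² = 49.
  Blue (6, 0): covers {N3, N7} → 67
  Red (1, 10): covers {N4, N5} → 110
  Green (9, 10): covers {N1, N2, N4, N6, N7} → 277
Maximum coverage at Green: 277 visitors per season.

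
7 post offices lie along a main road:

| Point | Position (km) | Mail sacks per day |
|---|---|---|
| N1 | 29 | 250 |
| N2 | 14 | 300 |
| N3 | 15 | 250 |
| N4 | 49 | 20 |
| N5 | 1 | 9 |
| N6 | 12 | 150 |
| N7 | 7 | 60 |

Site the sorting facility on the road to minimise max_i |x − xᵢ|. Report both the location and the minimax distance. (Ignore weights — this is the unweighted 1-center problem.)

location 25, max distance 24

The 1-center on a line is the midpoint of the two extreme points: leftmost at 1, rightmost at 49.
Optimal location = (1 + 49)/2 = 25; maximum distance = (49 − 1)/2 = 24.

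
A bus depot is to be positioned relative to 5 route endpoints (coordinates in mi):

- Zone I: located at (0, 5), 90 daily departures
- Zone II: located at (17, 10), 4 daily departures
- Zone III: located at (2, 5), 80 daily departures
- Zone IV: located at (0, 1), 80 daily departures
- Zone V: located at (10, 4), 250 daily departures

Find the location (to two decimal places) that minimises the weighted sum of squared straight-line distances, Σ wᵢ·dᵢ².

The minimiser of Σwᵢ‖p−pᵢ‖² is the weighted centroid p* = (Σwᵢpᵢ)/(Σwᵢ).
Σwᵢ = 504.
Σwᵢxᵢ = 90·0 + 4·17 + 80·2 + 80·0 + 250·10 = 2728.
Σwᵢyᵢ = 90·5 + 4·10 + 80·5 + 80·1 + 250·4 = 1970.
x* = 2728/504 = 5.41, y* = 1970/504 = 3.91.

(5.41, 3.91)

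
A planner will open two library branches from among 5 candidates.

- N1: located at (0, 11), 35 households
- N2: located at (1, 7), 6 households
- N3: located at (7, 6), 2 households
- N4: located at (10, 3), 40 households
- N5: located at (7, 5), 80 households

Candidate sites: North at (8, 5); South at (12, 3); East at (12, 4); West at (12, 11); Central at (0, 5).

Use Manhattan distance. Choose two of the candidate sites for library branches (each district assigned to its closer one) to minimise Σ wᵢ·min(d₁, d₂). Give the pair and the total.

Evaluate every pair (each demand assigned to the nearer of the two):
  {North, Central}: total = 472
  {North, South}: total = 708
  {North, West}: total = 718
  {North, East}: total = 748
  {East, Central}: total = 842
  {South, Central}: total = 884
  {East, West}: total = 1118
  {South, West}: total = 1166
  {West, Central}: total = 1204
  {South, East}: total = 1323
Best pair: {North, Central} with total 472.

{North, Central}, total 472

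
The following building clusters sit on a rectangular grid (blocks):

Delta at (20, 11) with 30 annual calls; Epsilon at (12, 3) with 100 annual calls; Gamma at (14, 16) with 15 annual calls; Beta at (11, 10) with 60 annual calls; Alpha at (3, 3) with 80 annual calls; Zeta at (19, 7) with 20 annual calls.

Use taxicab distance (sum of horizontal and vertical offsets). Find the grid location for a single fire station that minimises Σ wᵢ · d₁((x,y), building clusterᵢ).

Manhattan distance separates: Σwᵢ(|x−xᵢ|+|y−yᵢ|) = Σwᵢ|x−xᵢ| + Σwᵢ|y−yᵢ|, so x and y are optimised independently as 1-D weighted medians.
Total weight W = 305; half = 152.5.
x-coordinate, sorted with cumulative weight:
  x=3 (Alpha, w=80) cum 80
  x=11 (Beta, w=60) cum 140
  x=12 (Epsilon, w=100) cum 240  ← median
  x=14 (Gamma, w=15) cum 255
  x=19 (Zeta, w=20) cum 275
  x=20 (Delta, w=30) cum 305
⇒ x* = 12
y-coordinate, sorted with cumulative weight:
  y=3 (Epsilon, w=100) cum 100
  y=3 (Alpha, w=80) cum 180  ← median
  y=7 (Zeta, w=20) cum 200
  y=10 (Beta, w=60) cum 260
  y=11 (Delta, w=30) cum 290
  y=16 (Gamma, w=15) cum 305
⇒ y* = 3

(12, 3)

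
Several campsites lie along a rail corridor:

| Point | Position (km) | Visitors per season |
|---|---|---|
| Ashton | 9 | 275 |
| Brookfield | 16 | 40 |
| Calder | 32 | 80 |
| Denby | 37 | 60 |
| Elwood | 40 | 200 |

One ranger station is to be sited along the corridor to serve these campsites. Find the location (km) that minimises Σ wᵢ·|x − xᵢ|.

x = 32

For a sum of weighted absolute distances on a line, the optimum is the weighted median (not the mean). Total weight W = 655; half-weight = 327.5.
Sort by position and accumulate weight:
  km 9 (Ashton, w=275) → cum 275
  km 16 (Brookfield, w=40) → cum 315
  km 32 (Calder, w=80) → cum 395  ≥ 327.5 → median here
  km 37 (Denby, w=60) → cum 455
  km 40 (Elwood, w=200) → cum 655
Optimal location: km 32.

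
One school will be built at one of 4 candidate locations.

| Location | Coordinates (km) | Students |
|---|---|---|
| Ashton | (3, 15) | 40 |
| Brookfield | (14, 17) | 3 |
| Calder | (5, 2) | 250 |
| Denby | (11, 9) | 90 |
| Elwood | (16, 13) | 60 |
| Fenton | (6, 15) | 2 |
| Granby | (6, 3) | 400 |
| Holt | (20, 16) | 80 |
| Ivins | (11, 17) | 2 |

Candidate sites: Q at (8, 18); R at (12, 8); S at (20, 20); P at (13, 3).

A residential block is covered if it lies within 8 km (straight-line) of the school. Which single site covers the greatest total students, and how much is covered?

R, covering 550

Coverage radius r = 8 km; a point is covered iff (Δx)²+(Δy)² ≤ 8² = 64.
  Q (8, 18): covers {Ashton, Brookfield, Fenton, Ivins} → 47
  R (12, 8): covers {Denby, Elwood, Granby} → 550
  S (20, 20): covers {Brookfield, Holt} → 83
  P (13, 3): covers {Denby, Granby} → 490
Maximum coverage at R: 550 students.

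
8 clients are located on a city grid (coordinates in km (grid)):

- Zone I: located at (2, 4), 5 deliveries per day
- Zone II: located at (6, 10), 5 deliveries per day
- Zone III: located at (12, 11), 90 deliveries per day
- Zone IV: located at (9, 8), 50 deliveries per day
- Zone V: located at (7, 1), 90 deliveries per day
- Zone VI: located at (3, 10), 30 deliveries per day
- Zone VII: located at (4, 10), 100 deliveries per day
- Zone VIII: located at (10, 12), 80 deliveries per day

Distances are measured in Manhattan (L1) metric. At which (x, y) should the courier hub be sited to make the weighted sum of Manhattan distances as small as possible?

Manhattan distance separates: Σwᵢ(|x−xᵢ|+|y−yᵢ|) = Σwᵢ|x−xᵢ| + Σwᵢ|y−yᵢ|, so x and y are optimised independently as 1-D weighted medians.
Total weight W = 450; half = 225.
x-coordinate, sorted with cumulative weight:
  x=2 (Zone I, w=5) cum 5
  x=3 (Zone VI, w=30) cum 35
  x=4 (Zone VII, w=100) cum 135
  x=6 (Zone II, w=5) cum 140
  x=7 (Zone V, w=90) cum 230  ← median
  x=9 (Zone IV, w=50) cum 280
  x=10 (Zone VIII, w=80) cum 360
  x=12 (Zone III, w=90) cum 450
⇒ x* = 7
y-coordinate, sorted with cumulative weight:
  y=1 (Zone V, w=90) cum 90
  y=4 (Zone I, w=5) cum 95
  y=8 (Zone IV, w=50) cum 145
  y=10 (Zone II, w=5) cum 150
  y=10 (Zone VI, w=30) cum 180
  y=10 (Zone VII, w=100) cum 280  ← median
  y=11 (Zone III, w=90) cum 370
  y=12 (Zone VIII, w=80) cum 450
⇒ y* = 10

(7, 10)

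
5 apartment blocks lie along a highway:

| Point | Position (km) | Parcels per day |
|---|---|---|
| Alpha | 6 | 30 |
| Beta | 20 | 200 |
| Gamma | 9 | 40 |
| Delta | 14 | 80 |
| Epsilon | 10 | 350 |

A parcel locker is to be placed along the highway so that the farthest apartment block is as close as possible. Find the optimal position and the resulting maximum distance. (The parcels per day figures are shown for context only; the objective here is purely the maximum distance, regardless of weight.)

The 1-center on a line is the midpoint of the two extreme points: leftmost at 6, rightmost at 20.
Optimal location = (6 + 20)/2 = 13; maximum distance = (20 − 6)/2 = 7.

location 13, max distance 7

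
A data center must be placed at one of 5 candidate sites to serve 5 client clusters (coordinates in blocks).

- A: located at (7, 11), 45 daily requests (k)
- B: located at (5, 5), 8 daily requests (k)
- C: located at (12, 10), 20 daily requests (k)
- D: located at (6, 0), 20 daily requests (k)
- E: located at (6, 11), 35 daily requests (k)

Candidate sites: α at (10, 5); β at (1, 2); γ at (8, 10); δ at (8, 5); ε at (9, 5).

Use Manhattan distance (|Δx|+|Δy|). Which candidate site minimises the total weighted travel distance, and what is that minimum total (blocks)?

Total weighted distance at each candidate:
  α (10, 5): total = 1115
  β (1, 2): total = 1741
  γ (8, 10): total = 579
  δ (8, 5): total = 939
  ε (9, 5): total = 1027
Minimum is at γ with total 579 blocks.

γ, total 579 blocks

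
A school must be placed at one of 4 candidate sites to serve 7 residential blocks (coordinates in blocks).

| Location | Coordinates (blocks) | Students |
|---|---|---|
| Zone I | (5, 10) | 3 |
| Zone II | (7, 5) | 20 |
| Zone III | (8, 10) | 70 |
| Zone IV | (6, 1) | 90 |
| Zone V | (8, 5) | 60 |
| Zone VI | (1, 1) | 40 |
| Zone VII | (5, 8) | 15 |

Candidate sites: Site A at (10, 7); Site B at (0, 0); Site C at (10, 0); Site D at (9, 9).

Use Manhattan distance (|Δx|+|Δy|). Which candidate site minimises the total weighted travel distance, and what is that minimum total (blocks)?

Site D, total 2280 blocks

Total weighted distance at each candidate:
  Site A (10, 7): total = 2304
  Site B (0, 0): total = 3230
  Site C (10, 0): total = 2510
  Site D (9, 9): total = 2280
Minimum is at Site D with total 2280 blocks.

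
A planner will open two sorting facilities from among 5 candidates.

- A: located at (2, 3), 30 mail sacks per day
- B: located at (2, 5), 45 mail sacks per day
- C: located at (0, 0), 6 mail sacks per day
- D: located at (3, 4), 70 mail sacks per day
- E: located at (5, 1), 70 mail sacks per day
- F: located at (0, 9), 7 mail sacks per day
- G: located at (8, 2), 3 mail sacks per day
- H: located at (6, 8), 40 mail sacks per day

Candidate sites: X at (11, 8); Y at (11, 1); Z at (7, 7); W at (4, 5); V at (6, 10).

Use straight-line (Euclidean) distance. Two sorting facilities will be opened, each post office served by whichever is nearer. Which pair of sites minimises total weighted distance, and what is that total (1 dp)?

Evaluate every pair (each demand assigned to the nearer of the two):
  {Z, W}: total = 712.1
  {W, V}: total = 735.5
  {Y, W}: total = 794.2
  {X, W}: total = 799.7
  {Y, Z}: total = 1380.8
  {Z, V}: total = 1401.0
  {X, Z}: total = 1409.4
  {Y, V}: total = 1617.9
  {X, V}: total = 1846.1
  {X, Y}: total = 2074.7
Best pair: {Z, W} with total 712.1.

{Z, W}, total 712.1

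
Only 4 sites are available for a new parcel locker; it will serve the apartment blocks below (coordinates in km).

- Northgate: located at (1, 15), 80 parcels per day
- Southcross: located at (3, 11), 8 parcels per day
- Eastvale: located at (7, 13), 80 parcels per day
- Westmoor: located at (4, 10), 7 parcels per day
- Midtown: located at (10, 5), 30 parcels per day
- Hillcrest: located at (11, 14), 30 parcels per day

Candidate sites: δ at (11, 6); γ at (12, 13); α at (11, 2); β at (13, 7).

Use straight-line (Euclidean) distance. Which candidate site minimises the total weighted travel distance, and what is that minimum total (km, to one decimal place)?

γ, total 1717.8 km

Total weighted distance at each candidate:
  δ (11, 6): total = 2135.6
  γ (12, 13): total = 1717.8
  α (11, 2): total = 2874.1
  β (13, 7): total = 2311.7
Minimum is at γ with total 1717.8 km.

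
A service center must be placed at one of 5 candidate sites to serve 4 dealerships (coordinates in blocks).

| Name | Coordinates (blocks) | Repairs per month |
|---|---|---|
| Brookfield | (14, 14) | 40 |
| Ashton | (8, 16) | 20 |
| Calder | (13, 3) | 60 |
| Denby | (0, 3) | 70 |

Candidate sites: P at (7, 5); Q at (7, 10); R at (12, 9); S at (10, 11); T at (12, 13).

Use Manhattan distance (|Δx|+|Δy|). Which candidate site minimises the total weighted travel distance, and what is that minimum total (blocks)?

Total weighted distance at each candidate:
  P (7, 5): total = 1990
  Q (7, 10): total = 2340
  R (12, 9): total = 2180
  S (10, 11): total = 2340
  T (12, 13): total = 2460
Minimum is at P with total 1990 blocks.

P, total 1990 blocks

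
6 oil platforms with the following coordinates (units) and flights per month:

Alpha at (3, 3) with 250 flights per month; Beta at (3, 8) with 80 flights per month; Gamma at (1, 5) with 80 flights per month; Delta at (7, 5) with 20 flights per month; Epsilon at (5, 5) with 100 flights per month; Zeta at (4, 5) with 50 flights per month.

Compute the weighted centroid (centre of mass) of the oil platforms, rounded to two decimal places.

The minimiser of Σwᵢ‖p−pᵢ‖² is the weighted centroid p* = (Σwᵢpᵢ)/(Σwᵢ).
Σwᵢ = 580.
Σwᵢxᵢ = 250·3 + 80·3 + 80·1 + 20·7 + 100·5 + 50·4 = 1910.
Σwᵢyᵢ = 250·3 + 80·8 + 80·5 + 20·5 + 100·5 + 50·5 = 2640.
x* = 1910/580 = 3.29, y* = 2640/580 = 4.55.

(3.29, 4.55)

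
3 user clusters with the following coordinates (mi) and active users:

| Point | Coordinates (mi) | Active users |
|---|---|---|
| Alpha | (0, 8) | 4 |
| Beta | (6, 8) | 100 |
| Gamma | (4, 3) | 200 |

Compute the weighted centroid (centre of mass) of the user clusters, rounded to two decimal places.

(4.61, 4.71)

The minimiser of Σwᵢ‖p−pᵢ‖² is the weighted centroid p* = (Σwᵢpᵢ)/(Σwᵢ).
Σwᵢ = 304.
Σwᵢxᵢ = 4·0 + 100·6 + 200·4 = 1400.
Σwᵢyᵢ = 4·8 + 100·8 + 200·3 = 1432.
x* = 1400/304 = 4.61, y* = 1432/304 = 4.71.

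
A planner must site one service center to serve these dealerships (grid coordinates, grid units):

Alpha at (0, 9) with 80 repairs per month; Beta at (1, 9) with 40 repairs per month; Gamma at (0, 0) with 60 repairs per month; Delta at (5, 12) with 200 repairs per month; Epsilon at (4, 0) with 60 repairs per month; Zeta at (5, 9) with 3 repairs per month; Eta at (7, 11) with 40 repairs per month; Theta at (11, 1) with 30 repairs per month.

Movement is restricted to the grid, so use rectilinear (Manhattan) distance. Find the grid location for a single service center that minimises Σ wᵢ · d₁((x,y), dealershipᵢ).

(5, 9)

Manhattan distance separates: Σwᵢ(|x−xᵢ|+|y−yᵢ|) = Σwᵢ|x−xᵢ| + Σwᵢ|y−yᵢ|, so x and y are optimised independently as 1-D weighted medians.
Total weight W = 513; half = 256.5.
x-coordinate, sorted with cumulative weight:
  x=0 (Alpha, w=80) cum 80
  x=0 (Gamma, w=60) cum 140
  x=1 (Beta, w=40) cum 180
  x=4 (Epsilon, w=60) cum 240
  x=5 (Delta, w=200) cum 440  ← median
  x=5 (Zeta, w=3) cum 443
  x=7 (Eta, w=40) cum 483
  x=11 (Theta, w=30) cum 513
⇒ x* = 5
y-coordinate, sorted with cumulative weight:
  y=0 (Gamma, w=60) cum 60
  y=0 (Epsilon, w=60) cum 120
  y=1 (Theta, w=30) cum 150
  y=9 (Alpha, w=80) cum 230
  y=9 (Beta, w=40) cum 270  ← median
  y=9 (Zeta, w=3) cum 273
  y=11 (Eta, w=40) cum 313
  y=12 (Delta, w=200) cum 513
⇒ y* = 9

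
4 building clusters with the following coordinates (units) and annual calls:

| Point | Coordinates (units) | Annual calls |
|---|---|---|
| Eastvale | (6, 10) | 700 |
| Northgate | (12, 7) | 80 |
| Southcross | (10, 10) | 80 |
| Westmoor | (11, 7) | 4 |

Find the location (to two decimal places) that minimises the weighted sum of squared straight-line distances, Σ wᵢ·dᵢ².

(6.95, 9.71)

The minimiser of Σwᵢ‖p−pᵢ‖² is the weighted centroid p* = (Σwᵢpᵢ)/(Σwᵢ).
Σwᵢ = 864.
Σwᵢxᵢ = 700·6 + 80·12 + 80·10 + 4·11 = 6004.
Σwᵢyᵢ = 700·10 + 80·7 + 80·10 + 4·7 = 8388.
x* = 6004/864 = 6.95, y* = 8388/864 = 9.71.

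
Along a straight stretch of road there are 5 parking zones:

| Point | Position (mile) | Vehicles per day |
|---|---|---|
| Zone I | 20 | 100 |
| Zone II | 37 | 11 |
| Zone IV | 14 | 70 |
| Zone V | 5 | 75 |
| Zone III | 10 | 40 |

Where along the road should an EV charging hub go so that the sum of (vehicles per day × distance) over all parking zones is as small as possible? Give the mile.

x = 14

For a sum of weighted absolute distances on a line, the optimum is the weighted median (not the mean). Total weight W = 296; half-weight = 148.
Sort by position and accumulate weight:
  mile 5 (Zone V, w=75) → cum 75
  mile 10 (Zone III, w=40) → cum 115
  mile 14 (Zone IV, w=70) → cum 185  ≥ 148 → median here
  mile 20 (Zone I, w=100) → cum 285
  mile 37 (Zone II, w=11) → cum 296
Optimal location: mile 14.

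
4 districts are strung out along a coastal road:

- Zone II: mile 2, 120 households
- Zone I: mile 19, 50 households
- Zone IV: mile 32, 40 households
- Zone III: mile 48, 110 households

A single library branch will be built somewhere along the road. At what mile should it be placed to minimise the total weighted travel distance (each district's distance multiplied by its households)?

x = 19

For a sum of weighted absolute distances on a line, the optimum is the weighted median (not the mean). Total weight W = 320; half-weight = 160.
Sort by position and accumulate weight:
  mile 2 (Zone II, w=120) → cum 120
  mile 19 (Zone I, w=50) → cum 170  ≥ 160 → median here
  mile 32 (Zone IV, w=40) → cum 210
  mile 48 (Zone III, w=110) → cum 320
Optimal location: mile 19.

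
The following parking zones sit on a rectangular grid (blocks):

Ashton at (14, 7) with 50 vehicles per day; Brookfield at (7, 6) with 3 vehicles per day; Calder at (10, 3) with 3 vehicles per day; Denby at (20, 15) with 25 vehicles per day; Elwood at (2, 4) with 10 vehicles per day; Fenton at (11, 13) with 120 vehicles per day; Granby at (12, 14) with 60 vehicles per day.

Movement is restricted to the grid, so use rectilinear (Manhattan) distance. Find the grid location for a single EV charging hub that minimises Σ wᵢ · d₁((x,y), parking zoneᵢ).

(11, 13)

Manhattan distance separates: Σwᵢ(|x−xᵢ|+|y−yᵢ|) = Σwᵢ|x−xᵢ| + Σwᵢ|y−yᵢ|, so x and y are optimised independently as 1-D weighted medians.
Total weight W = 271; half = 135.5.
x-coordinate, sorted with cumulative weight:
  x=2 (Elwood, w=10) cum 10
  x=7 (Brookfield, w=3) cum 13
  x=10 (Calder, w=3) cum 16
  x=11 (Fenton, w=120) cum 136  ← median
  x=12 (Granby, w=60) cum 196
  x=14 (Ashton, w=50) cum 246
  x=20 (Denby, w=25) cum 271
⇒ x* = 11
y-coordinate, sorted with cumulative weight:
  y=3 (Calder, w=3) cum 3
  y=4 (Elwood, w=10) cum 13
  y=6 (Brookfield, w=3) cum 16
  y=7 (Ashton, w=50) cum 66
  y=13 (Fenton, w=120) cum 186  ← median
  y=14 (Granby, w=60) cum 246
  y=15 (Denby, w=25) cum 271
⇒ y* = 13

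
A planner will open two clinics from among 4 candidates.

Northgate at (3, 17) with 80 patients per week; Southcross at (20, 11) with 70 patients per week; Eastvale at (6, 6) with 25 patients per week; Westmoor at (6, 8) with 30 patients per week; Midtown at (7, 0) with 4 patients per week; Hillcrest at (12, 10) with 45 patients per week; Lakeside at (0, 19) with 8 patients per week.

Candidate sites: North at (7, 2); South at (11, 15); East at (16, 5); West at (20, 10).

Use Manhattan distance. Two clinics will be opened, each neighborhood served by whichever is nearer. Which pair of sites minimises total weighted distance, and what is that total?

Evaluate every pair (each demand assigned to the nearer of the two):
  {South, West}: total = 2046
  {North, South}: total = 2443
  {North, West}: total = 2485
  {South, East}: total = 2581
  {North, East}: total = 3160
  {East, West}: total = 3303
Best pair: {South, West} with total 2046.

{South, West}, total 2046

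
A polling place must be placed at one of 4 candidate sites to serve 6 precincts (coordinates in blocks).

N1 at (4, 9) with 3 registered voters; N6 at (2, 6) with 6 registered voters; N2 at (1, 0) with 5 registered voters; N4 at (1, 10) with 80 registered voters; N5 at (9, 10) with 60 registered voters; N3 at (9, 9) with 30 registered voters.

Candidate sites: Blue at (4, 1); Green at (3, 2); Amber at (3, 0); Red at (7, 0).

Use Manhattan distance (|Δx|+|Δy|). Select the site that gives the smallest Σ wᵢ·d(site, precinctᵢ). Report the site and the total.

Green, total 2104 blocks

Total weighted distance at each candidate:
  Blue (4, 1): total = 2276
  Green (3, 2): total = 2104
  Amber (3, 0): total = 2452
  Red (7, 0): total = 2462
Minimum is at Green with total 2104 blocks.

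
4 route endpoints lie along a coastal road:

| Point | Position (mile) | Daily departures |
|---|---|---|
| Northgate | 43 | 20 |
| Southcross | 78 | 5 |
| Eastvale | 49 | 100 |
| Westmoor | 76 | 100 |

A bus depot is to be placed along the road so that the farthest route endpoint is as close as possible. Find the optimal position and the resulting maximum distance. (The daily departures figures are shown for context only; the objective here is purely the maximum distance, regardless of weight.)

The 1-center on a line is the midpoint of the two extreme points: leftmost at 43, rightmost at 78.
Optimal location = (43 + 78)/2 = 60.5; maximum distance = (78 − 43)/2 = 17.5.

location 60.5, max distance 17.5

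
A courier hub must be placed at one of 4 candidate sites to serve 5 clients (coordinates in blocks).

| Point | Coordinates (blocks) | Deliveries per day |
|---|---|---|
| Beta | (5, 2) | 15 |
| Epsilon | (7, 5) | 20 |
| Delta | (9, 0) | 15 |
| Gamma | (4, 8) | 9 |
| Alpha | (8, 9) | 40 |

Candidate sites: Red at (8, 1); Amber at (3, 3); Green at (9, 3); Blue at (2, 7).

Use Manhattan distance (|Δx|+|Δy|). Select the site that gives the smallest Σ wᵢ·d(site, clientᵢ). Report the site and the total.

Total weighted distance at each candidate:
  Red (8, 1): total = 609
  Amber (3, 3): total = 794
  Green (9, 3): total = 570
  Blue (2, 7): total = 817
Minimum is at Green with total 570 blocks.

Green, total 570 blocks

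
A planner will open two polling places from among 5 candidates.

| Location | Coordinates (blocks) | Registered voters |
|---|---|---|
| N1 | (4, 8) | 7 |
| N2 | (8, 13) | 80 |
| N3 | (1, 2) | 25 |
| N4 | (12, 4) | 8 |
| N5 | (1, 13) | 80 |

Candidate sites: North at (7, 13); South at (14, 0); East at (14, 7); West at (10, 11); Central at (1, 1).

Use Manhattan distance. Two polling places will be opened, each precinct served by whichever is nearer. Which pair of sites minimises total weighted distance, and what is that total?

Evaluate every pair (each demand assigned to the nearer of the two):
  {North, Central}: total = 753
  {North, South}: total = 1039
  {North, East}: total = 1081
  {North, West}: total = 1113
  {West, Central}: total = 1360
  {South, West}: total = 1686
  {East, West}: total = 1753
  {East, Central}: total = 2055
  {South, Central}: total = 2623
  {South, East}: total = 2972
Best pair: {North, Central} with total 753.

{North, Central}, total 753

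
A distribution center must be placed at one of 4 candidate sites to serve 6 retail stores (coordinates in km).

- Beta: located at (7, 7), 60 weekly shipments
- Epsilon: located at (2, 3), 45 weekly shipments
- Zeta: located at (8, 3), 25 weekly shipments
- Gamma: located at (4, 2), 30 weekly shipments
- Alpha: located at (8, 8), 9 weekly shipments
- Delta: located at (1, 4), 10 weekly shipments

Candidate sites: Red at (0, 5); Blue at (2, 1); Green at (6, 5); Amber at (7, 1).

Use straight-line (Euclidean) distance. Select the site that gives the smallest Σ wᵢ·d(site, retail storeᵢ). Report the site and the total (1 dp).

Total weighted distance at each candidate:
  Red (0, 5): total = 1011.3
  Blue (2, 1): total = 898.4
  Green (6, 5): total = 597.7
  Amber (7, 1): total = 883.8
Minimum is at Green with total 597.7 km.

Green, total 597.7 km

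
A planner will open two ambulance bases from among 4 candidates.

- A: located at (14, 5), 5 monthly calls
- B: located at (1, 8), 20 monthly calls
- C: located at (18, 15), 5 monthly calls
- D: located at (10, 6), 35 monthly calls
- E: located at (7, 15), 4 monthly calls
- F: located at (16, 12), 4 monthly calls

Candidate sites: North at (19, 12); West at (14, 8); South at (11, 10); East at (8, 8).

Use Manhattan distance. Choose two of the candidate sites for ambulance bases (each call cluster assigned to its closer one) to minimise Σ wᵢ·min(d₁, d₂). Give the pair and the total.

Evaluate every pair (each demand assigned to the nearer of the two):
  {North, East}: total = 389
  {West, East}: total = 406
  {South, East}: total = 440
  {North, South}: total = 523
  {West, South}: total = 545
  {North, West}: total = 573
Best pair: {North, East} with total 389.

{North, East}, total 389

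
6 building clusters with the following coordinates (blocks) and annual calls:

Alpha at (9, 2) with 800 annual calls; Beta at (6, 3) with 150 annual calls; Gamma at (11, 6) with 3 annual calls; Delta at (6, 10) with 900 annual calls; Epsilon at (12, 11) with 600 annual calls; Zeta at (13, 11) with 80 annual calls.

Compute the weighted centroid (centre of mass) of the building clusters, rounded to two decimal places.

The minimiser of Σwᵢ‖p−pᵢ‖² is the weighted centroid p* = (Σwᵢpᵢ)/(Σwᵢ).
Σwᵢ = 2533.
Σwᵢxᵢ = 800·9 + 150·6 + 3·11 + 900·6 + 600·12 + 80·13 = 21773.
Σwᵢyᵢ = 800·2 + 150·3 + 3·6 + 900·10 + 600·11 + 80·11 = 18548.
x* = 21773/2533 = 8.60, y* = 18548/2533 = 7.32.

(8.60, 7.32)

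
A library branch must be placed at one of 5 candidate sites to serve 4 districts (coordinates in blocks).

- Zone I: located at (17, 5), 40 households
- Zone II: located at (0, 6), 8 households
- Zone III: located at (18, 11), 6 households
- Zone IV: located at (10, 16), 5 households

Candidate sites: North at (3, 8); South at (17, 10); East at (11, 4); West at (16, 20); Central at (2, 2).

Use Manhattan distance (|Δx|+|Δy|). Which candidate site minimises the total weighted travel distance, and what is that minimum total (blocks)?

South, total 445 blocks

Total weighted distance at each candidate:
  North (3, 8): total = 903
  South (17, 10): total = 445
  East (11, 4): total = 533
  West (16, 20): total = 996
  Central (2, 2): total = 1028
Minimum is at South with total 445 blocks.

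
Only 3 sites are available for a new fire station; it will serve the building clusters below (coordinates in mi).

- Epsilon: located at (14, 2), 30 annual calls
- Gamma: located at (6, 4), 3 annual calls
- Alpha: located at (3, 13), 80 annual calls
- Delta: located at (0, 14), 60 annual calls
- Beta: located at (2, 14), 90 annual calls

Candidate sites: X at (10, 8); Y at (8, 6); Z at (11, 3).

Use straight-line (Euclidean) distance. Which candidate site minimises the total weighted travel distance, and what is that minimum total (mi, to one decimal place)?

Y, total 2491.8 mi

Total weighted distance at each candidate:
  X (10, 8): total = 2521.2
  Y (8, 6): total = 2491.8
  Z (11, 3): total = 3347.2
Minimum is at Y with total 2491.8 mi.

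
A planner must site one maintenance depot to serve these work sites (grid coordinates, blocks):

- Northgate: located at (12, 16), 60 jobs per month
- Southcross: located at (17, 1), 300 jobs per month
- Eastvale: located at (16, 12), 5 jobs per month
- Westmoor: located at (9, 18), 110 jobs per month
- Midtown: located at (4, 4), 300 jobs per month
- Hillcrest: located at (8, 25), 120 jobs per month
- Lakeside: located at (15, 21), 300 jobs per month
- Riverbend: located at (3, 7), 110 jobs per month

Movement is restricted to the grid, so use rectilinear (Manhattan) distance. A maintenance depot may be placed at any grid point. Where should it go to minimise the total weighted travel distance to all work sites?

Manhattan distance separates: Σwᵢ(|x−xᵢ|+|y−yᵢ|) = Σwᵢ|x−xᵢ| + Σwᵢ|y−yᵢ|, so x and y are optimised independently as 1-D weighted medians.
Total weight W = 1305; half = 652.5.
x-coordinate, sorted with cumulative weight:
  x=3 (Riverbend, w=110) cum 110
  x=4 (Midtown, w=300) cum 410
  x=8 (Hillcrest, w=120) cum 530
  x=9 (Westmoor, w=110) cum 640
  x=12 (Northgate, w=60) cum 700  ← median
  x=15 (Lakeside, w=300) cum 1000
  x=16 (Eastvale, w=5) cum 1005
  x=17 (Southcross, w=300) cum 1305
⇒ x* = 12
y-coordinate, sorted with cumulative weight:
  y=1 (Southcross, w=300) cum 300
  y=4 (Midtown, w=300) cum 600
  y=7 (Riverbend, w=110) cum 710  ← median
  y=12 (Eastvale, w=5) cum 715
  y=16 (Northgate, w=60) cum 775
  y=18 (Westmoor, w=110) cum 885
  y=21 (Lakeside, w=300) cum 1185
  y=25 (Hillcrest, w=120) cum 1305
⇒ y* = 7

(12, 7)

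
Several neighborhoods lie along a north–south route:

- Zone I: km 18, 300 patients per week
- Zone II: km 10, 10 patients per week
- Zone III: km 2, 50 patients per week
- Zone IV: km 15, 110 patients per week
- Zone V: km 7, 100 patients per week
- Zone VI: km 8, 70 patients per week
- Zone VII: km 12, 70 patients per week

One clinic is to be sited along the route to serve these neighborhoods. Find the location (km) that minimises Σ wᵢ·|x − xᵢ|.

For a sum of weighted absolute distances on a line, the optimum is the weighted median (not the mean). Total weight W = 710; half-weight = 355.
Sort by position and accumulate weight:
  km 2 (Zone III, w=50) → cum 50
  km 7 (Zone V, w=100) → cum 150
  km 8 (Zone VI, w=70) → cum 220
  km 10 (Zone II, w=10) → cum 230
  km 12 (Zone VII, w=70) → cum 300
  km 15 (Zone IV, w=110) → cum 410  ≥ 355 → median here
  km 18 (Zone I, w=300) → cum 710
Optimal location: km 15.

x = 15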